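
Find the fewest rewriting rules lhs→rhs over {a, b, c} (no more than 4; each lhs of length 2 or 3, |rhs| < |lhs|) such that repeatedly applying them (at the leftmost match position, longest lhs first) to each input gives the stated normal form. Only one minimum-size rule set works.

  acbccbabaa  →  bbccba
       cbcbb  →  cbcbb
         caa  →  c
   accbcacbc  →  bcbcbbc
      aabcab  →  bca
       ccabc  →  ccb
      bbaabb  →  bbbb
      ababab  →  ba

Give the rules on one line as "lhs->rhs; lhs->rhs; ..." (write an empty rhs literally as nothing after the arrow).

  | acbccbabaa => bbccbabaa => bbccbaaa => bbccba
  | cbcbb
  | caa => c
  | accbcacbc => bcbcacbc => bcbcbbc

aa->; ab->a; ac->b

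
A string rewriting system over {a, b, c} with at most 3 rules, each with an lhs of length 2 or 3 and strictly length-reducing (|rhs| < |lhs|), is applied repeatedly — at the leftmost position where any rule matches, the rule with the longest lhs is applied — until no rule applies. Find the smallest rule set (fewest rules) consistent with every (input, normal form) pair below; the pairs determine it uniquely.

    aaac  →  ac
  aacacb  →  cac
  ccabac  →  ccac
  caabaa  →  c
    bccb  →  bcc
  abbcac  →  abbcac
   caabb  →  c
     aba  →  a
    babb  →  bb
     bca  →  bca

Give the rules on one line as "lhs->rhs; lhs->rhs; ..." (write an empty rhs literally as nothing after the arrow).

aa->; ba->; cb->c

  | aaac => ac
  | aacacb => cacb => cac
  | ccabac => ccac
  | caabaa => cbaa => caa => c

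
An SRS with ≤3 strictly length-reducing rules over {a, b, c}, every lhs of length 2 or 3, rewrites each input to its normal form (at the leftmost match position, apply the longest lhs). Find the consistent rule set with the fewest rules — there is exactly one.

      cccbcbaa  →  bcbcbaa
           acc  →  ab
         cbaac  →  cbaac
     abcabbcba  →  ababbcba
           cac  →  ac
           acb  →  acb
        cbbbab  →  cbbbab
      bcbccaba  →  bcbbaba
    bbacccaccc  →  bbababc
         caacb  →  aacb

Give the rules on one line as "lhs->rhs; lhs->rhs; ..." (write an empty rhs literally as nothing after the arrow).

ca->a; cc->b

  | cccbcbaa => bcbcbaa
  | acc => ab
  | cbaac
  | abcabbcba => ababbcba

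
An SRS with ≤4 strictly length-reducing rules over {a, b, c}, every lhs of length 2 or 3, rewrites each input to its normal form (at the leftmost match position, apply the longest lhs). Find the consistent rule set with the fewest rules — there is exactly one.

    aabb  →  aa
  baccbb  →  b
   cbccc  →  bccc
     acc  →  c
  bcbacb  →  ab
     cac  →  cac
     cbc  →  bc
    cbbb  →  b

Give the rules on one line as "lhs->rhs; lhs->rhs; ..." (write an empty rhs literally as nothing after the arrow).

  | aabb => aa
  | baccbb => bcbb => bbb => b
  | cbccc => bccc
  | acc => c

acc->c; bb->; cb->b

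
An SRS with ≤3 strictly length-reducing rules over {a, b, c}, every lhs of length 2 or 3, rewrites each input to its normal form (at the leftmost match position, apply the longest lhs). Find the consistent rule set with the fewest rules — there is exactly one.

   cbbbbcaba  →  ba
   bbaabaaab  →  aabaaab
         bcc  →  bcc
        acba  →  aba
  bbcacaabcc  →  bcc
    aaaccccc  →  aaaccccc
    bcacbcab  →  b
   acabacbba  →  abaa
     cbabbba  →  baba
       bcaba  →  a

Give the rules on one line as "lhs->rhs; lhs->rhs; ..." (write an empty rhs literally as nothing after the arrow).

bb->; ca->c; cb->b

  | cbbbbcaba => bbbbcaba => bbcaba => caba => cba => ba
  | bbaabaaab => aabaaab
  | bcc
  | acba => aba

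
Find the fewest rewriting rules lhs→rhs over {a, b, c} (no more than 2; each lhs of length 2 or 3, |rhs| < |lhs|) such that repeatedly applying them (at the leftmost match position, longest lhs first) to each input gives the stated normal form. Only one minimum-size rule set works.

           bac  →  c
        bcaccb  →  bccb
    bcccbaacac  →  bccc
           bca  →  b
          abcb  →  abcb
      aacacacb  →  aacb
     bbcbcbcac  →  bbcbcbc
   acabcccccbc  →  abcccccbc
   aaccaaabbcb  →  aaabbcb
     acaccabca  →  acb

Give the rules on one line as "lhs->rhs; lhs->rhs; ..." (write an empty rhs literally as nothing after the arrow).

ba->; ca->

  | bac => c
  | bcaccb => bccb
  | bcccbaacac => bcccacac => bcccac => bccc
  | bca => b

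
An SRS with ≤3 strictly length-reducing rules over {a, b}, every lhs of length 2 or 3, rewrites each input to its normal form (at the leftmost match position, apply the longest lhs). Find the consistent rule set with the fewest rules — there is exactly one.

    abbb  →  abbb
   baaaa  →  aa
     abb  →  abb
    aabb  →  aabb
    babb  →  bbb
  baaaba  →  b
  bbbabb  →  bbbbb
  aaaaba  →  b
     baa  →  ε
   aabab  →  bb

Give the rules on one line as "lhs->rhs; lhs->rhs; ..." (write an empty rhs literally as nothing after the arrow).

aba->ba; ba->b; baa->

  | abbb
  | baaaa => aa
  | abb
  | aabb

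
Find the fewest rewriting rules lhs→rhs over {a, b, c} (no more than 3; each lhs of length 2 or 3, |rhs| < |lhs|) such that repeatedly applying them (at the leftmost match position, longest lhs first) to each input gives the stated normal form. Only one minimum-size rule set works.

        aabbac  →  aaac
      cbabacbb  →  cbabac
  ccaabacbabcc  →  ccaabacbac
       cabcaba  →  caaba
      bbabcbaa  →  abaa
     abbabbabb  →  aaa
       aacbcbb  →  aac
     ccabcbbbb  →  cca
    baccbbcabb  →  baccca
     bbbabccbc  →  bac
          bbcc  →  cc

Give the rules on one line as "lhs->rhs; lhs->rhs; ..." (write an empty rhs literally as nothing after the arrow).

  | aabbac => aaac
  | cbabacbb => cbabac
  | ccaabacbabcc => ccaabacbac
  | cabcaba => caaba

bb->; bc->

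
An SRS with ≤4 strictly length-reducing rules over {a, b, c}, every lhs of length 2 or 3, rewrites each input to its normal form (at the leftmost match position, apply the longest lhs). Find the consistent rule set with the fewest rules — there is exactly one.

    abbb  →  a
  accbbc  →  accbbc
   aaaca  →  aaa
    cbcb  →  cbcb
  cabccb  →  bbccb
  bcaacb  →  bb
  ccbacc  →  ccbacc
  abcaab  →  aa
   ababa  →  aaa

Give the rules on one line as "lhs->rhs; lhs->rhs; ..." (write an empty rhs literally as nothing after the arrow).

ab->a; acb->; ca->b

  | abbb => abb => ab => a
  | accbbc
  | aaaca => aaab => aaa
  | cbcb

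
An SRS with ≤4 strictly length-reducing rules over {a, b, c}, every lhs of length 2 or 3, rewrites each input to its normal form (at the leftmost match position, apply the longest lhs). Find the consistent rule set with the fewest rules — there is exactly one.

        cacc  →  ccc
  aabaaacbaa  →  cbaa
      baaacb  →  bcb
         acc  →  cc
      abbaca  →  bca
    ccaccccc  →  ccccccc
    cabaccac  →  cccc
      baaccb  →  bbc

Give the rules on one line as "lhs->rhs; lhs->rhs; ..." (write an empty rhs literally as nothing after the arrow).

  | cacc => ccc
  | aabaaacbaa => aaaacbaa => aaacbaa => aacbaa => acbaa => cbaa
  | baaacb => baacb => bacb => bcb
  | acc => cc

ab->; ac->c; ccb->bc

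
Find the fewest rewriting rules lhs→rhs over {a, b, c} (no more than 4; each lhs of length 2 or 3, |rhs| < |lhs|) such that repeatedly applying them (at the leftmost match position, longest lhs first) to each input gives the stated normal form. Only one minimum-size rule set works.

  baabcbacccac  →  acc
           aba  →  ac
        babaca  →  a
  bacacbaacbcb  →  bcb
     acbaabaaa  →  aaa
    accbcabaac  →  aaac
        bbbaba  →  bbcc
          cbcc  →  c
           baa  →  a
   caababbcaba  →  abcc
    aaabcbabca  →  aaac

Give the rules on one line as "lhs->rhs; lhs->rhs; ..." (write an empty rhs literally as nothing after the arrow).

acb->b; ba->c; ca->a; cbc->

  | baabcbacccac => cabcbacccac => abcbacccac => abcccccac => abccccac => abcccac => abccac => abcac => abac => acc
  | aba => ac
  | babaca => cbaca => ccca => cca => ca => a
  | bacacbaacbcb => ccacbaacbcb => cacbaacbcb => acbaacbcb => baacbcb => cacbcb => acbcb => bcb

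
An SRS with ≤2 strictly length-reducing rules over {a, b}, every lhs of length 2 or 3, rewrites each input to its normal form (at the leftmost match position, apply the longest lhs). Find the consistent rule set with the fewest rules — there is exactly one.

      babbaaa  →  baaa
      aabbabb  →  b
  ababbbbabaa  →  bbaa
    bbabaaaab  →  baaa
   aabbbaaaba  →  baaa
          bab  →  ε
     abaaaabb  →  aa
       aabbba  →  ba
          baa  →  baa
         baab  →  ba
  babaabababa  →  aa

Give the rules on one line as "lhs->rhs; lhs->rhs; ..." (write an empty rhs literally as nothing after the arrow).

  | babbaaa => baaa
  | aabbabb => ababb => abb => b
  | ababbbbabaa => abbbbabaa => bbbabaa => bbaa
  | bbabaaaab => baaaab => baaa

ab->; bab->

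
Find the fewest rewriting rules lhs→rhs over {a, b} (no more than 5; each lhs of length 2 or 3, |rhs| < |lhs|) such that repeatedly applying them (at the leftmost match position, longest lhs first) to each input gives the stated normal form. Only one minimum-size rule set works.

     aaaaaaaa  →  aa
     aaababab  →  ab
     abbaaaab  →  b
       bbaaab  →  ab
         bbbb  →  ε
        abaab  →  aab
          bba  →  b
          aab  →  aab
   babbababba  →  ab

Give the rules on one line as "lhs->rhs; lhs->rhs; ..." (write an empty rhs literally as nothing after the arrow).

  | aaaaaaaa => aaaaa => aa
  | aaababab => babab => ab
  | abbaaaab => abaaab => aaab => b
  | bbaaab => baab => ab

aaa->; ba->; bab->; bbb->ba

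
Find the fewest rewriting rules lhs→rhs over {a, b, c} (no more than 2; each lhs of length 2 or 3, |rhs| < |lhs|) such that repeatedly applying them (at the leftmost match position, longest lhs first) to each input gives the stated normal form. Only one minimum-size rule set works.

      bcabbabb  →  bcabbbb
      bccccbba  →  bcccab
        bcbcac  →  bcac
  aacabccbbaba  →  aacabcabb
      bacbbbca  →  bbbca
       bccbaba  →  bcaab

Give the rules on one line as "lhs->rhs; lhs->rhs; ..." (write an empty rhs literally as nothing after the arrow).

ba->b; cb->a

  | bcabbabb => bcabbbb
  | bccccbba => bcccaba => bcccab
  | bcbcac => bacac => bcac
  | aacabccbbaba => aacabcababa => aacabcabba => aacabcabb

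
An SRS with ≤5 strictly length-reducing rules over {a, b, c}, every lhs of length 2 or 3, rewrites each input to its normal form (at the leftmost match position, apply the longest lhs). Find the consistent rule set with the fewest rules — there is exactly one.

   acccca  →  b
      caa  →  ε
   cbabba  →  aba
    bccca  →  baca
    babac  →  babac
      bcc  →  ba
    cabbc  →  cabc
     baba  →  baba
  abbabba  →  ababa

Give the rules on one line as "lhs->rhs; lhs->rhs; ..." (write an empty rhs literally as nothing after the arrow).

  | acccca => aacca => bcca => baa => bb => b
  | caa => cb => ε
  | cbabba => abba => aba
  | bccca => baca

aa->b; bb->b; cb->; cc->a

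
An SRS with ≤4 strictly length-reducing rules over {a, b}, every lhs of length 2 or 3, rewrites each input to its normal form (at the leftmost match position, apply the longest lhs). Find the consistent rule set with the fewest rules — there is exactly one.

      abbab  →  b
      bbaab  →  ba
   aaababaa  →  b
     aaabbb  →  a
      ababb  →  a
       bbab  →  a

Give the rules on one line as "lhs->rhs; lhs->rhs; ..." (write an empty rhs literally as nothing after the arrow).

aa->; ab->a; bb->a; bba->b

  | abbab => abab => aab => b
  | bbaab => bab => ba
  | aaababaa => ababaa => aabaa => baa => b
  | aaabbb => abbb => abb => ab => a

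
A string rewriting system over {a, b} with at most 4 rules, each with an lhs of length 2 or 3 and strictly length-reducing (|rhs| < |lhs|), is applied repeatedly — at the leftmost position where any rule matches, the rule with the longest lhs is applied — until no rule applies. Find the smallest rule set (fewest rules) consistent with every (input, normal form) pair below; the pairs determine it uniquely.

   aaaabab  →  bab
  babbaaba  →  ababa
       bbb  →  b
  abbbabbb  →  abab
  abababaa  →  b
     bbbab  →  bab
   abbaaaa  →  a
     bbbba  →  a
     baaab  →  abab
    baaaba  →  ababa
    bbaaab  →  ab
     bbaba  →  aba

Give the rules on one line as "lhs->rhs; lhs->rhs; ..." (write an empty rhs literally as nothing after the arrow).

  | aaaabab => aabab => bab
  | babbaaba => baaaba => ababa
  | bbb => b
  | abbbabbb => ababbb => abab

aa->; baa->ab; bb->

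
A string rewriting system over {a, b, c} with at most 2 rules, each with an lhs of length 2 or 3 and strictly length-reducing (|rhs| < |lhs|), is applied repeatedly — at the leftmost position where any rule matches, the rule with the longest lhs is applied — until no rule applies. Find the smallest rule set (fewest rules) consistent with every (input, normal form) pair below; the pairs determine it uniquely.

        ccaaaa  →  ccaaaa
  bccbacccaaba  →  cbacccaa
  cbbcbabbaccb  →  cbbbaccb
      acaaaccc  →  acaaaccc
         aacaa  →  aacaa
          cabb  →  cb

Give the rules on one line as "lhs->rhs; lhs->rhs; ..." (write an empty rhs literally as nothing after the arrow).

ab->; bc->

  | ccaaaa
  | bccbacccaaba => cbacccaaba => cbacccaa
  | cbbcbabbaccb => cbbabbaccb => cbbbaccb
  | acaaaccc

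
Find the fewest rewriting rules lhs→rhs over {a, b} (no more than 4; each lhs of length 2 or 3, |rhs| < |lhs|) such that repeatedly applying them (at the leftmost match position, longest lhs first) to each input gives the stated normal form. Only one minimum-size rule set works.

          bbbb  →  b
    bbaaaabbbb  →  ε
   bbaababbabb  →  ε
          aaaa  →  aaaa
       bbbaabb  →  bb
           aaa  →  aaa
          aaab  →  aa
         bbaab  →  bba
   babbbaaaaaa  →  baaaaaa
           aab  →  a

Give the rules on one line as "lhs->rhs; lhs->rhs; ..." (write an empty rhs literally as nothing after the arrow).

  | bbbb => b
  | bbaaaabbbb => bbaaabbbb => bbaabbbb => bbabbbb => bbbbbb => bbb => ε
  | bbaababbabb => bbaabbabb => bbabbabb => bbbbabb => babb => bbb => ε
  | aaaa

ab->; abb->bb; bbb->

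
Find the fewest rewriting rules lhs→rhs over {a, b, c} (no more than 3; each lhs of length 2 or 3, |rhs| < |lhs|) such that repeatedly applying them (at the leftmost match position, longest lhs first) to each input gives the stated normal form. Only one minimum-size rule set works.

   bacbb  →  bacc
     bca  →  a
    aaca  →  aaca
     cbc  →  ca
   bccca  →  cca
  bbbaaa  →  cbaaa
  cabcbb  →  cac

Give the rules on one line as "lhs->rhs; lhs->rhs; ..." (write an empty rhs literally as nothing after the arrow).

bb->c; bc->; cbc->ca

  | bacbb => bacc
  | bca => a
  | aaca
  | cbc => ca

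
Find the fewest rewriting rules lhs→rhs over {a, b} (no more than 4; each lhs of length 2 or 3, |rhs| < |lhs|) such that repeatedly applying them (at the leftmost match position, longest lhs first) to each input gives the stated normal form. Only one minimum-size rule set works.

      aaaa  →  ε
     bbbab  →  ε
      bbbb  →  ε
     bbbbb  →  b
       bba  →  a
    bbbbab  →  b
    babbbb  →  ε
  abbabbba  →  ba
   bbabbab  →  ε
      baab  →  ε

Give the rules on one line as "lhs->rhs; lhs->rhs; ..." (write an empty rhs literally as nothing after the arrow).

aa->; ab->b; abb->b; bb->

  | aaaa => aa => ε
  | bbbab => bab => bb => ε
  | bbbb => bb => ε
  | bbbbb => bbb => b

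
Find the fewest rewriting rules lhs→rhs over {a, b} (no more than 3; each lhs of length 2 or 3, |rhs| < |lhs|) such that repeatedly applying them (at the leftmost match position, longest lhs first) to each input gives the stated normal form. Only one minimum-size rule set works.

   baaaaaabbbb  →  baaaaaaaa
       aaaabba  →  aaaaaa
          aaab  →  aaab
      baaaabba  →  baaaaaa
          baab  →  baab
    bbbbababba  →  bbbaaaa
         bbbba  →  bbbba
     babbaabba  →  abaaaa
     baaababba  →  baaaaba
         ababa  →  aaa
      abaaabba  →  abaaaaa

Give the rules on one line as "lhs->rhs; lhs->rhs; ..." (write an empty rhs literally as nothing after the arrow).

  | baaaaaabbbb => baaaaaaabb => baaaaaaaa
  | aaaabba => aaaaaa
  | aaab
  | baaaabba => baaaaaa

abb->aa; bab->a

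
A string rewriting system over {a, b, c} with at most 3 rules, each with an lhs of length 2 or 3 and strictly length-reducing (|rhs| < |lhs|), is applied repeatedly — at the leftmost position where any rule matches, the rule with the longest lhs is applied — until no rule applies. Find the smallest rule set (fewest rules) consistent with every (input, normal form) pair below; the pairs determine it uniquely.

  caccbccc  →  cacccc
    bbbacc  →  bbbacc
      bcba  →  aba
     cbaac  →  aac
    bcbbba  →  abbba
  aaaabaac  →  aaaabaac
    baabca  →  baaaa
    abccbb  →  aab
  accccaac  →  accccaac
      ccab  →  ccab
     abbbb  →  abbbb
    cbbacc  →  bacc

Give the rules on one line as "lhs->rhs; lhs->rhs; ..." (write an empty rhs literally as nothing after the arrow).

bc->a; cb->

  | caccbccc => cacccc
  | bbbacc
  | bcba => aba
  | cbaac => aac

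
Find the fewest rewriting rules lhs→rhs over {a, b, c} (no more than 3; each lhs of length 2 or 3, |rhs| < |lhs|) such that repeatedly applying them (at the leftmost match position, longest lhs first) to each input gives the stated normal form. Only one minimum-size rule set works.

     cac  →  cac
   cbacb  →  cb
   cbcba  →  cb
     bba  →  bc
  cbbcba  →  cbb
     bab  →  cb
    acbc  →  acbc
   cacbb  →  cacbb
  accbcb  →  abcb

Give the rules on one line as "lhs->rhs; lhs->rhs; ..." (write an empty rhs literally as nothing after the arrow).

ba->c; cc->

  | cac
  | cbacb => cccb => cb
  | cbcba => cbcc => cb
  | bba => bc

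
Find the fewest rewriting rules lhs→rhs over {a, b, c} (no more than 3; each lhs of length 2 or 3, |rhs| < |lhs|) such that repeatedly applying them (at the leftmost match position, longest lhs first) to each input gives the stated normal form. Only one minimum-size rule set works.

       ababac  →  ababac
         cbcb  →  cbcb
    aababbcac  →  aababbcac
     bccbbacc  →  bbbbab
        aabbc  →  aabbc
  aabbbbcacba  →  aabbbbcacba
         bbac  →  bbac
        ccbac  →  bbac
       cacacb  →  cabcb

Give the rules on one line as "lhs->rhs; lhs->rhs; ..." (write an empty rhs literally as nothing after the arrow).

  | ababac
  | cbcb
  | aababbcac
  | bccbbacc => bbbbacc => bbbbab

aca->ab; cc->b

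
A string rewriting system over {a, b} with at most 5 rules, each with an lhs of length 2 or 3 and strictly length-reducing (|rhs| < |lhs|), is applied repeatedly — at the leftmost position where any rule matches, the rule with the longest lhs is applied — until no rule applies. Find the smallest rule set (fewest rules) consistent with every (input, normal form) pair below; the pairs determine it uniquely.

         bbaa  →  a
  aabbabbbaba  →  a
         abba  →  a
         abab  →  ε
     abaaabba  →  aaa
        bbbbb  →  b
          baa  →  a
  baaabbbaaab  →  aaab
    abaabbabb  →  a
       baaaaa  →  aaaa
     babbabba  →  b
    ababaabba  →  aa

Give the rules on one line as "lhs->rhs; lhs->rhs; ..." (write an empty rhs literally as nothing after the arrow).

abb->; ba->b; baa->a; bb->b

  | bbaa => baa => a
  | aabbabbbaba => aabbbaba => ababa => abba => a
  | abba => a
  | abab => abb => ε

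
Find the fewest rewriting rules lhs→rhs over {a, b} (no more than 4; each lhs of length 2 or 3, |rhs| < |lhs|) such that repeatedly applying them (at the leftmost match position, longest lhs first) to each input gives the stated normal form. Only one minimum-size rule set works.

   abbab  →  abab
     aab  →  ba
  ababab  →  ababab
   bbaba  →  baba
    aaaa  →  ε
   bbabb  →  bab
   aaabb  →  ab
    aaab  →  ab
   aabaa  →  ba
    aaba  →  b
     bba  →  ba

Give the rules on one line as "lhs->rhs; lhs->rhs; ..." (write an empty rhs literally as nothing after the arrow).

aa->; aab->ba; bb->b

  | abbab => abab
  | aab => ba
  | ababab
  | bbaba => baba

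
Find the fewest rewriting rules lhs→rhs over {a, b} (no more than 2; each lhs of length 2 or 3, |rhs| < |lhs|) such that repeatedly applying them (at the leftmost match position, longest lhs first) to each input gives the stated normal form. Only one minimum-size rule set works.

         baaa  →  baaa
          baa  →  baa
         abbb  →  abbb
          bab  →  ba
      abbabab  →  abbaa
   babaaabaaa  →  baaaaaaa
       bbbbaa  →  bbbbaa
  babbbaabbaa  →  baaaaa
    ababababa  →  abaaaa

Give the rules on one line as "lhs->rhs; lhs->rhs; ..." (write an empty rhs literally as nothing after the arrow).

  | baaa
  | baa
  | abbb
  | bab => ba

aab->aa; bab->ba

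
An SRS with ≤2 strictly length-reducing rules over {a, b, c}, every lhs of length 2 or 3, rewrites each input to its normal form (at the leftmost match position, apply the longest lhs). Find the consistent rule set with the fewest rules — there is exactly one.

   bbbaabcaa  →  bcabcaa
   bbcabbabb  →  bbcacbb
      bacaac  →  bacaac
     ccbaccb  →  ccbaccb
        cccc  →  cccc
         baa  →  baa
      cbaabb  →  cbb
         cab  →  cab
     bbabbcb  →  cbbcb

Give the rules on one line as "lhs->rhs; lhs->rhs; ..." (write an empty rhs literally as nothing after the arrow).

  | bbbaabcaa => bcabcaa
  | bbcabbabb => bbcacbb
  | bacaac
  | ccbaccb

aab->; bba->c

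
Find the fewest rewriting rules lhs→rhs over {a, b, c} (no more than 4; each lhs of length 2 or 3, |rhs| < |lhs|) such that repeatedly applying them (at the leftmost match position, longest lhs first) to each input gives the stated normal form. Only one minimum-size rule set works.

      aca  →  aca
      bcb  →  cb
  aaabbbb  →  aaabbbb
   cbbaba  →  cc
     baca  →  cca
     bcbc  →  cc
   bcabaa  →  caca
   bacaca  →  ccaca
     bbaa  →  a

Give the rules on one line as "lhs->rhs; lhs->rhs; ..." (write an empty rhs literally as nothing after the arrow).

  | aca
  | bcb => cb
  | aaabbbb
  | cbbaba => cba => cc

ba->c; bba->; bc->c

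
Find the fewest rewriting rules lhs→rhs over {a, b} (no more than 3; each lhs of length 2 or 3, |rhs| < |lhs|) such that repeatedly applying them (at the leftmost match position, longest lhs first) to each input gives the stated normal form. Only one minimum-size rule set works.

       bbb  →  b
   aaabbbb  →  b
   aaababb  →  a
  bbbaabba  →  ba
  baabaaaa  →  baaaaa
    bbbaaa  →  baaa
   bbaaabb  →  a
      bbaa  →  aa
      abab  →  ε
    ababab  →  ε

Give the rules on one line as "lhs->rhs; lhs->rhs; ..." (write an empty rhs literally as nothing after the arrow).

ab->; bb->

  | bbb => b
  | aaabbbb => aabbb => abb => b
  | aaababb => aaabb => aab => a
  | bbbaabba => baabba => baba => ba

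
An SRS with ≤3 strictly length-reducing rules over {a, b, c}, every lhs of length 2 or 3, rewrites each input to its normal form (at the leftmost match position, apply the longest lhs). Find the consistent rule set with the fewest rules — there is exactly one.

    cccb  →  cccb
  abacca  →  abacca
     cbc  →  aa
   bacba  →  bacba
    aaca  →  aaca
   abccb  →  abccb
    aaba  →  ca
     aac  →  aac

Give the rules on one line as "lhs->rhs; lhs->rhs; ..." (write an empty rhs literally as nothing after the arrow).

  | cccb
  | abacca
  | cbc => aa
  | bacba

aab->c; cbc->aa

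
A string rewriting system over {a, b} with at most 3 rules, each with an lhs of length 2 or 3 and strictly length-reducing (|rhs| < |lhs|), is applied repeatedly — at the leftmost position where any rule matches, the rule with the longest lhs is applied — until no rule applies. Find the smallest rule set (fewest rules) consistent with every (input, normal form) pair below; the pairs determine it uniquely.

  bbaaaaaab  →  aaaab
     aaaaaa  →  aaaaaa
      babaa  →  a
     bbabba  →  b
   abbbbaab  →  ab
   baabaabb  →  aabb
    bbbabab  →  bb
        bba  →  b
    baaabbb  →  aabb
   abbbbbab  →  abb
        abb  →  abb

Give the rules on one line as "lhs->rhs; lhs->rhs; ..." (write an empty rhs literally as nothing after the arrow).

  | bbaaaaaab => baaaaab => aaaab
  | aaaaaa
  | babaa => baa => a
  | bbabba => bbba => bba => b

ba->; bbb->bb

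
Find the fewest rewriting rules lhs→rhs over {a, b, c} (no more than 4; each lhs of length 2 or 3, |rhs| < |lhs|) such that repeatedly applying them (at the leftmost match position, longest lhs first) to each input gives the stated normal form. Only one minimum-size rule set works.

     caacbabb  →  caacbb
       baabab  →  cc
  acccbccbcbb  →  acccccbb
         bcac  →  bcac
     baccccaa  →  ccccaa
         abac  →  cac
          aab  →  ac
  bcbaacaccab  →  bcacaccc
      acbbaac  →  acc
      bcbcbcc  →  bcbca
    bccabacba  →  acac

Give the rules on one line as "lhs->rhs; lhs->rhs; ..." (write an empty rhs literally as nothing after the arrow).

ab->c; ba->; bcc->a

  | caacbabb => caacbb
  | baabab => abab => cab => cc
  | acccbccbcbb => acccabcbb => acccccbb
  | bcac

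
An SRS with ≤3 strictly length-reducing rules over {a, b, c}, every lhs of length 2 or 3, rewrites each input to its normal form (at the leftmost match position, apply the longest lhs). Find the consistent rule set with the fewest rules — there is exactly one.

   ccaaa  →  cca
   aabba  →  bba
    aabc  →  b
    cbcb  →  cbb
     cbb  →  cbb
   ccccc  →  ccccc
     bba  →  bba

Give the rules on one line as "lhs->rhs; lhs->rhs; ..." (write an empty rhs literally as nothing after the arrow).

aa->; bc->b

  | ccaaa => cca
  | aabba => bba
  | aabc => bc => b
  | cbcb => cbb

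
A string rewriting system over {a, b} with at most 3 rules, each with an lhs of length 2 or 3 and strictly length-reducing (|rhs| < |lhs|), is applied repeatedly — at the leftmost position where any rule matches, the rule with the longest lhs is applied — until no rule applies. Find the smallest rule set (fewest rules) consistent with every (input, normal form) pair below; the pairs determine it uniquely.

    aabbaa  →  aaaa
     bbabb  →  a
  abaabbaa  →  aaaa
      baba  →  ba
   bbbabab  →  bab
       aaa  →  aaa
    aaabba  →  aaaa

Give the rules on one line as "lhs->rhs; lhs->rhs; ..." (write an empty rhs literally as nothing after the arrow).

aba->a; bb->

  | aabbaa => aaaa
  | bbabb => abb => a
  | abaabbaa => aabbaa => aaaa
  | baba => ba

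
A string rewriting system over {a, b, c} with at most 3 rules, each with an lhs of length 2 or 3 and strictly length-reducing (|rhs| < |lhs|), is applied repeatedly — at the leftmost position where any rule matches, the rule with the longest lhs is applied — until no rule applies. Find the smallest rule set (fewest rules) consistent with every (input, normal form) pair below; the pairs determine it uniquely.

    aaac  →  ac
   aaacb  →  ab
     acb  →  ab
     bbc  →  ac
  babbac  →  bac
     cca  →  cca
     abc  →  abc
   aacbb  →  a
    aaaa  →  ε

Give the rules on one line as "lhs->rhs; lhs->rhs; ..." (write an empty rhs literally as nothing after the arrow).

aa->; bb->a; cb->b

  | aaac => ac
  | aaacb => acb => ab
  | acb => ab
  | bbc => ac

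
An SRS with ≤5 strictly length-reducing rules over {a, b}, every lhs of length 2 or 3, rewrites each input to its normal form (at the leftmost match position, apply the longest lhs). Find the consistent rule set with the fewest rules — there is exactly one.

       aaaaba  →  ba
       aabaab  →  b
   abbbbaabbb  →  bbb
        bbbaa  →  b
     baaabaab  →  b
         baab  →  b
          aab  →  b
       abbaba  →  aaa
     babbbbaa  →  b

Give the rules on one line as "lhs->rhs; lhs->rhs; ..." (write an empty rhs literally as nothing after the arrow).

  | aaaaba => aaaba => aaba => aba => ba
  | aabaab => abaab => baab => abb => b
  | abbbbaabbb => bbbaabbb => bbabbbb => baabbb => abbbb => bbb
  | bbbaa => bbab => baa => ab => b

ab->b; abb->b; baa->ab; bab->aa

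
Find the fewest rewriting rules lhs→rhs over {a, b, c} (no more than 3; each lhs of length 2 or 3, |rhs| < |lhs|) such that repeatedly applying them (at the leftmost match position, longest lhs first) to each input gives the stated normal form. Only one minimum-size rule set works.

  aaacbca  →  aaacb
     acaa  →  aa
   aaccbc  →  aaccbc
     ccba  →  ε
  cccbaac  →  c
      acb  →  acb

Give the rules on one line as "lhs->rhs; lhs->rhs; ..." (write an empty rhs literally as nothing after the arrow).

  | aaacbca => aaacb
  | acaa => aa
  | aaccbc
  | ccba => ca => ε

ca->; cba->a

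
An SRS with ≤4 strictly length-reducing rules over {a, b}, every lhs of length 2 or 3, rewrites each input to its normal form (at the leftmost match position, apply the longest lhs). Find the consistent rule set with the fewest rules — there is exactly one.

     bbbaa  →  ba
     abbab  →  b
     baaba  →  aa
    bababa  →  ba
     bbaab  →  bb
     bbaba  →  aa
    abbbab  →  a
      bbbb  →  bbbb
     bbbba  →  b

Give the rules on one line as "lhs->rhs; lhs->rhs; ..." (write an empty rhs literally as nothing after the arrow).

  | bbbaa => baaa => ba
  | abbab => bab => b
  | baaba => bba => aa
  | bababa => baba => ba

aaa->b; ab->; baa->b; bba->aa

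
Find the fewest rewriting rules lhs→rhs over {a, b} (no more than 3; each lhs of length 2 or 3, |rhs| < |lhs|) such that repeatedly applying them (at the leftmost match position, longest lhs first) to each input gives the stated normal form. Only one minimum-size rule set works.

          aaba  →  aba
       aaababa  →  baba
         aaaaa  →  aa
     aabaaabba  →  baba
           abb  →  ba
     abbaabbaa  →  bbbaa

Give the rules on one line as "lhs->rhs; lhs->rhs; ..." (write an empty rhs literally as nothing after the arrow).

aaa->; aab->ab; abb->ba

  | aaba => aba
  | aaababa => baba
  | aaaaa => aa
  | aabaaabba => abaaabba => abbba => baba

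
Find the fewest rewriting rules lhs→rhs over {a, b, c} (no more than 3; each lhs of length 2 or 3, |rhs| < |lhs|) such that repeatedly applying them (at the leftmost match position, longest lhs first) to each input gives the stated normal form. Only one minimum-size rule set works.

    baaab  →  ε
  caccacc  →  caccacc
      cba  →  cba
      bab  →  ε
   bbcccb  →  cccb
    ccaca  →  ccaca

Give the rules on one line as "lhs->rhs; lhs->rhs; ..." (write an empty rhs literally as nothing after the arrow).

ab->b; bb->

  | baaab => baab => bab => bb => ε
  | caccacc
  | cba
  | bab => bb => ε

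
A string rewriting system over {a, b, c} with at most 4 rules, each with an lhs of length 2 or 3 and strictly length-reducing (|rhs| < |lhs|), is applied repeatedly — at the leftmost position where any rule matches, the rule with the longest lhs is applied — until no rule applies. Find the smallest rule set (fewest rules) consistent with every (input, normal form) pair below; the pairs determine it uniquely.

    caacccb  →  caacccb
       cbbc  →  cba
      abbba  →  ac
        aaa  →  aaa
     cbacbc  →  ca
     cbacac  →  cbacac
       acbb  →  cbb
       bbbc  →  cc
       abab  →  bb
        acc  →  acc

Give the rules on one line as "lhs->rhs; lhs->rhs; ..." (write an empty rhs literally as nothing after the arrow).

ab->b; acb->cb; bba->cc; bc->a

  | caacccb
  | cbbc => cba
  | abbba => bbba => bcc => ac
  | aaa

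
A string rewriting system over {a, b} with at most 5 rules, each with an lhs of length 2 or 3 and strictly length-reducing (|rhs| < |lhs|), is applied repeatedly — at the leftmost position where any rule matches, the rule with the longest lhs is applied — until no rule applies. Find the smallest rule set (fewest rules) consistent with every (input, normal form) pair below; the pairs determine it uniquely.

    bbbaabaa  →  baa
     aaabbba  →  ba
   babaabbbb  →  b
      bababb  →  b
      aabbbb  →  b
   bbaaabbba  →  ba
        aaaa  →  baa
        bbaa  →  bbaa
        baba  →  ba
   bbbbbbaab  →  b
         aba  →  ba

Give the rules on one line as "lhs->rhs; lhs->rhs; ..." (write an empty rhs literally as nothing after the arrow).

  | bbbaabaa => bbbabaa => bbabaa => babaa => abaa => baa
  | aaabbba => babbba => abbba => abba => aba => ba
  | babaabbbb => abaabbbb => baabbbb => baabbb => baabb => baab => bab => ab => b
  | bababb => ababb => babb => abb => ab => b

aaa->ba; ab->b; abb->ab; bab->ab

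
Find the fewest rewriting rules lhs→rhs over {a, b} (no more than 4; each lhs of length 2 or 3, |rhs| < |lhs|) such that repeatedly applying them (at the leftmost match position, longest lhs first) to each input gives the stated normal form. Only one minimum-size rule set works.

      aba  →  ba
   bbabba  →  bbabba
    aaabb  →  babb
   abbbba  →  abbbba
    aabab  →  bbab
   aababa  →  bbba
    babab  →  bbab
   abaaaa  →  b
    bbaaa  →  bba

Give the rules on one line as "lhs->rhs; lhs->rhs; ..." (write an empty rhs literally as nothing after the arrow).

  | aba => ba
  | bbabba
  | aaabb => babb
  | abbbba

aa->b; aba->ba; baa->b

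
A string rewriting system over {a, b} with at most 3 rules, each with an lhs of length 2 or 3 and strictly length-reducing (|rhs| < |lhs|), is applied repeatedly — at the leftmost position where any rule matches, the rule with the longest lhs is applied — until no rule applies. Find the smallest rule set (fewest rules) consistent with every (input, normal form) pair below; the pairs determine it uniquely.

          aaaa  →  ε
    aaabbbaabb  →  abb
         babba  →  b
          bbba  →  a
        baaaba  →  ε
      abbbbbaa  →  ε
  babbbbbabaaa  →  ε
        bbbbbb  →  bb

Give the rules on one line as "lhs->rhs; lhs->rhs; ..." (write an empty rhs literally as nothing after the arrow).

aa->; ba->; bbb->ab

  | aaaa => aa => ε
  | aaabbbaabb => abbbaabb => aabaabb => baabb => abb
  | babba => bba => b
  | bbba => aba => a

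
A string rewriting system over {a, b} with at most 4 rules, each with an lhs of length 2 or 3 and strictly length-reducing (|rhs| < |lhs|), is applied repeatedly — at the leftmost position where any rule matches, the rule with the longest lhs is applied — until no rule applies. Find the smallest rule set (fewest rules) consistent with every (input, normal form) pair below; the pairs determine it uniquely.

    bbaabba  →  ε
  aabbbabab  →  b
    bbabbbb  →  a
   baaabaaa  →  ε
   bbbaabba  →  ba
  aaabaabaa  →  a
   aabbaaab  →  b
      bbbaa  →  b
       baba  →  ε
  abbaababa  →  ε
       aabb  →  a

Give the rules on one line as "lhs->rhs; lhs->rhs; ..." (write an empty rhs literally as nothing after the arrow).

aa->; ab->b; bb->a

  | bbaabba => aaabba => abba => bba => aa => ε
  | aabbbabab => bbbabab => ababab => babab => bbab => aab => b
  | bbabbbb => aabbbb => bbbb => abb => bb => a
  | baaabaaa => babaaa => bbaaa => aaaa => aa => ε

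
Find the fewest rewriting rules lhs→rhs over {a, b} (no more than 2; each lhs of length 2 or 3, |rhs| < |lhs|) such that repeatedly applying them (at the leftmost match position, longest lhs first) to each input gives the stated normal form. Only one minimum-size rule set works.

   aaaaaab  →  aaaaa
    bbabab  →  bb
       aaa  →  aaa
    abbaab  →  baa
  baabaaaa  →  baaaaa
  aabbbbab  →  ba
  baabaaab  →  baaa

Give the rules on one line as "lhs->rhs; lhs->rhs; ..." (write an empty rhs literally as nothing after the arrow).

ab->; abb->ba

  | aaaaaab => aaaaa
  | bbabab => bbab => bb
  | aaa
  | abbaab => baaab => baa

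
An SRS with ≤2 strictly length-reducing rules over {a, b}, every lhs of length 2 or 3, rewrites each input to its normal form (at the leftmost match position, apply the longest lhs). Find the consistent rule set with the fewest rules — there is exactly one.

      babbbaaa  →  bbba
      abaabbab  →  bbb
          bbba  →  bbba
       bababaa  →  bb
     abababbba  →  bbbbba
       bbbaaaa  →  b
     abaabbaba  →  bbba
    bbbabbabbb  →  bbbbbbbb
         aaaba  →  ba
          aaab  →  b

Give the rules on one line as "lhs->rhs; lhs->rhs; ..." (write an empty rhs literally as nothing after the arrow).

  | babbbaaa => bbbbaaa => bbba
  | abaabbab => baabbab => bbab => bbb
  | bbba
  | bababaa => bbabaa => bbbaa => bb

ab->b; baa->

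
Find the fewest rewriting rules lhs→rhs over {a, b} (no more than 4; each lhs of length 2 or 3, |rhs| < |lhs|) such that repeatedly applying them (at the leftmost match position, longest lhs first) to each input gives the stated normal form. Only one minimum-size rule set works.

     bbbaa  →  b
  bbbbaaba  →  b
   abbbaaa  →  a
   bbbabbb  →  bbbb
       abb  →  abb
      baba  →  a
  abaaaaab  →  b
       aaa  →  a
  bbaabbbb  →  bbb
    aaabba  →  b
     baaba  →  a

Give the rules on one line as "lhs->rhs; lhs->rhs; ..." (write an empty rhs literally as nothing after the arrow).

  | bbbaa => bba => b
  | bbbbaaba => bbbaba => bba => b
  | abbbaaa => abbaa => aba => a
  | bbbabbb => bbbb

aa->a; aab->b; ba->; bab->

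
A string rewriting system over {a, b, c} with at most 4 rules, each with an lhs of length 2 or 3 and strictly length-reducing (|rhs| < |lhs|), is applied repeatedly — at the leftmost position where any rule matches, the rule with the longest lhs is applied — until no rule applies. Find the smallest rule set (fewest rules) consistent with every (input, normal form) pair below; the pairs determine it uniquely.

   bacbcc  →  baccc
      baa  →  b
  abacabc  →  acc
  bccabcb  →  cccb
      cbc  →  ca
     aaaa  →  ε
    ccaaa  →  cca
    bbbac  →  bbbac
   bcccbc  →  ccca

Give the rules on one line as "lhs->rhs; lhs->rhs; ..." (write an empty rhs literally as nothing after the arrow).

  | bacbcc => baccc
  | baa => b
  | abacabc => acabc => acc
  | bccabcb => ccabcb => cccb

aa->; ab->; bc->a; bcc->cc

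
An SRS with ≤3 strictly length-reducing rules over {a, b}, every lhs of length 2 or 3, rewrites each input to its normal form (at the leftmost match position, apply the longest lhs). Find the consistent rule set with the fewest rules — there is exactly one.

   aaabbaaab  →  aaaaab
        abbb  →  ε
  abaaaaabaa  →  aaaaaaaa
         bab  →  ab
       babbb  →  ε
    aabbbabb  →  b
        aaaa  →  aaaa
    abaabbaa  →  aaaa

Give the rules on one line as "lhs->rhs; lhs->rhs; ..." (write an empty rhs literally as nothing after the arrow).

abb->b; ba->a; bb->

  | aaabbaaab => aabaaab => aaaaab
  | abbb => bb => ε
  | abaaaaabaa => aaaaaabaa => aaaaaaaa
  | bab => ab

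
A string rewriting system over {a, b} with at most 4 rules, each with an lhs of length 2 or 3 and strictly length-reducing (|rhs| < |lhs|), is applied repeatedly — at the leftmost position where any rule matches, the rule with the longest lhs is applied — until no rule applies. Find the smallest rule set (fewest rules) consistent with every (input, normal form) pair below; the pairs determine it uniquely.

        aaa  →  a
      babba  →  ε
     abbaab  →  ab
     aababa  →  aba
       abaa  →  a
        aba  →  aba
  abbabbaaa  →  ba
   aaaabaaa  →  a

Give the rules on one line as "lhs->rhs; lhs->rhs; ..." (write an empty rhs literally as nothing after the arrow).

aa->b; aaa->a; bb->

  | aaa => a
  | babba => baa => bb => ε
  | abbaab => aaab => ab
  | aababa => bbaba => aba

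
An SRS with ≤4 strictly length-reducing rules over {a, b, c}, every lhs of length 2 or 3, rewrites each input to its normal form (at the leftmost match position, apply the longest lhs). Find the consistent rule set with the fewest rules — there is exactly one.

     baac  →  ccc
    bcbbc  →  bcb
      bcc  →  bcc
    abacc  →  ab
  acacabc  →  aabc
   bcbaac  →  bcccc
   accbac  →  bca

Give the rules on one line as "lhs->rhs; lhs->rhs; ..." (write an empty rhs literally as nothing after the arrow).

ac->b; baa->cc; bb->a

  | baac => ccc
  | bcbbc => bcac => bcb
  | bcc
  | abacc => abbc => aac => ab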